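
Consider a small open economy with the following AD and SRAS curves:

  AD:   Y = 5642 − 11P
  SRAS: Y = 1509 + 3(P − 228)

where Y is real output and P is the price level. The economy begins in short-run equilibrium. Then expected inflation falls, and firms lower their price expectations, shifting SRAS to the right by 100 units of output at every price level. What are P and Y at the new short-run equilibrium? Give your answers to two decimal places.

P = 336.93, Y = 1935.79

This is a positive supply shock: SRAS shifts right.
New SRAS: Y = 925 + 3P.
Set AD = SRAS: 5642 − 11P = 925 + 3P, so 4717 = 14P and P = 336.93.
Substituting into AD, Y = 1935.79.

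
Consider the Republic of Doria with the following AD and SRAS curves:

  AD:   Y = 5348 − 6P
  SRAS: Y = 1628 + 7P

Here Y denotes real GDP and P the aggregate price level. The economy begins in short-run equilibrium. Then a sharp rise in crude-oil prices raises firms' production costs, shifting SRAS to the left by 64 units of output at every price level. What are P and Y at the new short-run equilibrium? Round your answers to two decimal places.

This is a negative supply shock: SRAS shifts left.
New SRAS: Y = 1564 + 7P.
Set AD = SRAS: 5348 − 6P = 1564 + 7P, so 3784 = 13P and P = 291.08.
Substituting into AD, Y = 3601.54.

P = 291.08, Y = 3601.54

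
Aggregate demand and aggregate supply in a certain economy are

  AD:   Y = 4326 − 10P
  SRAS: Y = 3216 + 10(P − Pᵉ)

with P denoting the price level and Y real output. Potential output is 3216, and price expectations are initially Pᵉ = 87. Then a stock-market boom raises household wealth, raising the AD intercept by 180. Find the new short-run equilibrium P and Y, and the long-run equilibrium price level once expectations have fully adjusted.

Short run: P = 108, Y = 3426. Long run: P = 129.

AD shifts right: new AD is Y = 4506 − 10P. With Pᵉ = 87, SRAS is Y = 2346 + 10P.
Short run: 4506 − 10P = 2346 + 10P gives 2160 = 20P, so P = 108 and Y = 4506 − 10·108 = 3426.
Y = 3426 is above potential 3216; expectations adjust and SRAS shifts left until Y = 3216.
Long run: on the new AD curve, 3216 = 4506 − 10P gives P = 129.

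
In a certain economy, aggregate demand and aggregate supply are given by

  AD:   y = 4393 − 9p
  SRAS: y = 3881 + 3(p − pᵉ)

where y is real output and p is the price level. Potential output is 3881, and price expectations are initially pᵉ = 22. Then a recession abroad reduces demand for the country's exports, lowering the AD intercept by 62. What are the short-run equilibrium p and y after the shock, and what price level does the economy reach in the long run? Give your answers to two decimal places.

AD shifts left: new AD is y = 4331 − 9p. With pᵉ = 22, SRAS is y = 3815 + 3p.
Short run: 4331 − 9p = 3815 + 3p gives 516 = 12p, so p = 43.00 and y = 4331 − 9p = 3944.00.
y = 3944.00 is above potential 3881; expectations adjust and SRAS shifts left until y = 3881.
Long run: on the new AD curve, 3881 = 4331 − 9p gives p = 50.00.

Short run: p = 43.00, y = 3944.00. Long run: p = 50.00.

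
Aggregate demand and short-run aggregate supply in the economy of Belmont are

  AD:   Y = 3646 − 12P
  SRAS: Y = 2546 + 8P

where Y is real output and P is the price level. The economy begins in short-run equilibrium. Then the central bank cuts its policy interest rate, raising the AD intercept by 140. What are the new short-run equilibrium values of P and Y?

P = 62, Y = 3042

This is a positive demand shock: AD shifts right.
New AD: Y = 3786 − 12P.
Set AD = SRAS: 3786 − 12P = 2546 + 8P, so 1240 = 20P and P = 62.
Y = 3786 − 12·62 = 3042.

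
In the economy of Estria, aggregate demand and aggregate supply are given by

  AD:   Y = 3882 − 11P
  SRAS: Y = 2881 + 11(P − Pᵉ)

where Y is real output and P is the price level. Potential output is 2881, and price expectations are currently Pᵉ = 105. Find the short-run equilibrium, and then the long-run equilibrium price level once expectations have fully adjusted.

Short run: P = 98, Y = 2804. Long run: P = 91.

Short run: with Pᵉ = 105, SRAS is Y = 1726 + 11P. Setting AD = SRAS gives 2156 = 22P, so P = 98 and Y = 3882 − 11·98 = 2804.
Output 2804 is below potential 2881, so over time expected prices fall and SRAS shifts right until Y returns to 2881.
Long run: Y = 2881 on the AD curve gives 2881 = 3882 − 11P, so P = 91.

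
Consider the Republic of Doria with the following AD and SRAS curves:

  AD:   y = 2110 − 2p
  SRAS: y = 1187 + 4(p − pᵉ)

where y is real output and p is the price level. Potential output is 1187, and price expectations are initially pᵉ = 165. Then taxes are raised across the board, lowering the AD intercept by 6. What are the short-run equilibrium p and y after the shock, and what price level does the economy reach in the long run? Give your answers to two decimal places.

Short run: p = 262.83, y = 1578.33. Long run: p = 458.50.

AD shifts left: new AD is y = 2104 − 2p. With pᵉ = 165, SRAS is y = 527 + 4p.
Short run: 2104 − 2p = 527 + 4p gives 1577 = 6p, so p = 262.83 and y = 2104 − 2p = 1578.33.
y = 1578.33 is above potential 1187; expectations adjust and SRAS shifts left until y = 1187.
Long run: on the new AD curve, 1187 = 2104 − 2p gives p = 458.50.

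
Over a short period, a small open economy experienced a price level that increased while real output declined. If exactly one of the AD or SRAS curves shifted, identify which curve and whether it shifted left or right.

P rose and Y fell. An AD shift moves P and Y in the same direction; an SRAS shift moves them in opposite directions.
Here P and Y moved in opposite directions, so the SRAS curve shifted.
Since Y fell, SRAS shifted left.

SRAS shifted left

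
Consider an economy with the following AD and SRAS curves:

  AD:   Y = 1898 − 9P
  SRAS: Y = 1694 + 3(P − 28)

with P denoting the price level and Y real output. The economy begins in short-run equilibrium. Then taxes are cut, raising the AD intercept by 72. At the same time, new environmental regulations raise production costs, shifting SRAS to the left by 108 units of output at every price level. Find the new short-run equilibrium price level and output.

P = 39, Y = 1619

After both shocks: AD is Y = 1970 − 9P and SRAS is Y = 1502 + 3P.
Setting them equal: 468 = 12P, so P = 39.
Y = 1970 − 9·39 = 1619.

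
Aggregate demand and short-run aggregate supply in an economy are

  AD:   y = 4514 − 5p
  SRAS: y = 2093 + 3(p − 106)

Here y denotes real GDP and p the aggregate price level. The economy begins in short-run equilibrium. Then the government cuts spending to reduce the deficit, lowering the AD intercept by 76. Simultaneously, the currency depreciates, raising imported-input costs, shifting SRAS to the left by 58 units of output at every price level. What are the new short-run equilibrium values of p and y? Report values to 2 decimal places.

After both shocks: AD is y = 4438 − 5p and SRAS is y = 1717 + 3p.
Setting them equal: 2721 = 8p, so p = 340.13.
Substituting into AD, y = 2737.38.

p = 340.13, y = 2737.38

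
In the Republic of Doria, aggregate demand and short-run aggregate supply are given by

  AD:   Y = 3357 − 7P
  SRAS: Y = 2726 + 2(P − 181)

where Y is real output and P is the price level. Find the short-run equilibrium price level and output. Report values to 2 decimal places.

P = 110.33, Y = 2584.67

Write SRAS as Y = 2726 + 2P − 362 = 2364 + 2P.
Set AD = SRAS: 3357 − 7P = 2364 + 2P, so 993 = 9P and P = 110.33.
Substituting into AD, Y = 3357 − 7P = 2584.67.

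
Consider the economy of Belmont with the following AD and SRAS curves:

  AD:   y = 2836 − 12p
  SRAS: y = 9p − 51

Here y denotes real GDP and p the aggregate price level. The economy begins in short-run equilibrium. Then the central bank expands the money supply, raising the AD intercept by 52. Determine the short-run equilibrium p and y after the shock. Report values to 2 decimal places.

This is a positive demand shock: AD shifts right.
New AD: y = 2888 − 12p.
Set AD = SRAS: 2888 − 12p = 9p − 51, so 2939 = 21p and p = 139.95.
Substituting into AD, y = 1208.57.

p = 139.95, y = 1208.57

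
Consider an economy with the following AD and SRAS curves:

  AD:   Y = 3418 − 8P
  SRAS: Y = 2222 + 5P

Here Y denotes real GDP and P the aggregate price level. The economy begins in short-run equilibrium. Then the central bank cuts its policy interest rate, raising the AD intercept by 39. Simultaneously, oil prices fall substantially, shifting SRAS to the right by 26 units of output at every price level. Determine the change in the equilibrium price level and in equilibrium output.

After both shocks: AD is Y = 3457 − 8P and SRAS is Y = 2248 + 5P.
Setting them equal: 1209 = 13P, so P = 93.
Y = 3457 − 8·93 = 2713.
Initially P = 92, Y = 2682, so ΔP = +1 and ΔY = +31.

ΔP = +1, ΔY = +31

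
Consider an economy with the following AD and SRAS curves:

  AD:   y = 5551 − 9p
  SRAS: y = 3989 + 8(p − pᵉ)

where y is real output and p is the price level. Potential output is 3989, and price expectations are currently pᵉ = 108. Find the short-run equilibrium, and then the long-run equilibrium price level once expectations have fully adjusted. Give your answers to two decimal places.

Short run: with pᵉ = 108, SRAS is y = 3125 + 8p. Setting AD = SRAS gives 2426 = 17p, so p = 142.71 and y = 5551 − 9p = 4266.65.
Output 4266.65 is above potential 3989, so over time expected prices rise and SRAS shifts left until y returns to 3989.
Long run: y = 3989 on the AD curve gives 3989 = 5551 − 9p, so p = 173.56.

Short run: p = 142.71, y = 4266.65. Long run: p = 173.56.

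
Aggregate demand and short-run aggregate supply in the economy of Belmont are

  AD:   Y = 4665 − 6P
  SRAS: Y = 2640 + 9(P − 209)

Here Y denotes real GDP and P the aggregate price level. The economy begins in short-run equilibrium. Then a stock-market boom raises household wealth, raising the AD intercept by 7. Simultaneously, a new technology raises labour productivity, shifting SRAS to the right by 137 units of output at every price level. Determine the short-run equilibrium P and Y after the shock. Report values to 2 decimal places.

After both shocks: AD is Y = 4672 − 6P and SRAS is Y = 896 + 9P.
Setting them equal: 3776 = 15P, so P = 251.73.
Substituting into AD, Y = 3161.60.

P = 251.73, Y = 3161.60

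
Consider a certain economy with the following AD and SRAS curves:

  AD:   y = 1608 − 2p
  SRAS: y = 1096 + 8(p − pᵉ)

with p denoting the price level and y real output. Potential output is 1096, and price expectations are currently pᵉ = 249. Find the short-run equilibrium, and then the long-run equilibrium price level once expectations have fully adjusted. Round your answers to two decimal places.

Short run: with pᵉ = 249, SRAS is y = 8p − 896. Setting AD = SRAS gives 2504 = 10p, so p = 250.40 and y = 1608 − 2p = 1107.20.
Output 1107.20 is above potential 1096, so over time expected prices rise and SRAS shifts left until y returns to 1096.
Long run: y = 1096 on the AD curve gives 1096 = 1608 − 2p, so p = 256.00.

Short run: p = 250.40, y = 1107.20. Long run: p = 256.00.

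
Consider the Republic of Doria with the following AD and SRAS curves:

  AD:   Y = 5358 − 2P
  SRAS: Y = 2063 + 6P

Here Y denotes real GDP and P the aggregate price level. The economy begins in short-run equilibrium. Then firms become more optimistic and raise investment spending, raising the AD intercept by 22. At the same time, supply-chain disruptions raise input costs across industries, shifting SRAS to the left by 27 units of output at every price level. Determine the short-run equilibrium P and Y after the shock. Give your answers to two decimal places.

After both shocks: AD is Y = 5380 − 2P and SRAS is Y = 2036 + 6P.
Setting them equal: 3344 = 8P, so P = 418.00.
Substituting into AD, Y = 4544.00.

P = 418.00, Y = 4544.00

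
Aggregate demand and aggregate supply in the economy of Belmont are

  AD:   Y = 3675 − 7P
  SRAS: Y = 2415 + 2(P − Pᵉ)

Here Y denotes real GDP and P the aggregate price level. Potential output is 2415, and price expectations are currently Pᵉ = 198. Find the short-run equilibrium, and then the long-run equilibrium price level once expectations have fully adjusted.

Short run: P = 184, Y = 2387. Long run: P = 180.

Short run: with Pᵉ = 198, SRAS is Y = 2019 + 2P. Setting AD = SRAS gives 1656 = 9P, so P = 184 and Y = 3675 − 7·184 = 2387.
Output 2387 is below potential 2415, so over time expected prices fall and SRAS shifts right until Y returns to 2415.
Long run: Y = 2415 on the AD curve gives 2415 = 3675 − 7P, so P = 180.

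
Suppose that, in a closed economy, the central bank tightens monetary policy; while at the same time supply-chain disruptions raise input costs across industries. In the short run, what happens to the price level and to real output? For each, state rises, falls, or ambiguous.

Price level: ambiguous; output: falls

The first event is a negative demand shock: AD shifts left, which by itself pushes P down and Y down.
The second is an adverse supply shock: SRAS shifts left, which by itself pushes P up and Y down.
The two shocks push P in opposite directions, so the effect on P is ambiguous. Both shocks push Y down, so Y falls.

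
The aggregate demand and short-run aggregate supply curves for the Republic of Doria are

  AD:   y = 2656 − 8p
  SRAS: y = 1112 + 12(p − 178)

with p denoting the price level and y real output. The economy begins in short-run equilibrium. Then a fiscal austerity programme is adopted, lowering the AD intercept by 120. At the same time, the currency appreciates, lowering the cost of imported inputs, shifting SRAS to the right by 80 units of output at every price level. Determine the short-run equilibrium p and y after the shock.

p = 174, y = 1144

After both shocks: AD is y = 2536 − 8p and SRAS is y = 12p − 944.
Setting them equal: 3480 = 20p, so p = 174.
y = 2536 − 8·174 = 1144.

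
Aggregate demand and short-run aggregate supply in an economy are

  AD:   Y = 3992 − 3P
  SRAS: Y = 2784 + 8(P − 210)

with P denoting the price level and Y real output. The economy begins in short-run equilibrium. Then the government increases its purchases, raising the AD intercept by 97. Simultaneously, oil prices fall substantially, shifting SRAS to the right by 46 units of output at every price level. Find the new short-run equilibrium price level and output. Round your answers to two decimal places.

After both shocks: AD is Y = 4089 − 3P and SRAS is Y = 1150 + 8P.
Setting them equal: 2939 = 11P, so P = 267.18.
Substituting into AD, Y = 3287.45.

P = 267.18, Y = 3287.45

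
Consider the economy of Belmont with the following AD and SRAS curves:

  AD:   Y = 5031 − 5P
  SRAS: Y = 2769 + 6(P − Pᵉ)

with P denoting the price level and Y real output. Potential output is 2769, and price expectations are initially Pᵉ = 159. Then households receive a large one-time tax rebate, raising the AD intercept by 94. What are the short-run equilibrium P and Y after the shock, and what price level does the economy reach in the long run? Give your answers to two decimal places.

AD shifts right: new AD is Y = 5125 − 5P. With Pᵉ = 159, SRAS is Y = 1815 + 6P.
Short run: 5125 − 5P = 1815 + 6P gives 3310 = 11P, so P = 300.91 and Y = 5125 − 5P = 3620.45.
Y = 3620.45 is above potential 2769; expectations adjust and SRAS shifts left until Y = 2769.
Long run: on the new AD curve, 2769 = 5125 − 5P gives P = 471.20.

Short run: P = 300.91, Y = 3620.45. Long run: P = 471.20.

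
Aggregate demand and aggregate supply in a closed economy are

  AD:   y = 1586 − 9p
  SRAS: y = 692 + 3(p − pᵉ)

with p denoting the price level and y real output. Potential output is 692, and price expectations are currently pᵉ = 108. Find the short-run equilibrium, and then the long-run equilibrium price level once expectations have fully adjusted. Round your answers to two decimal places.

Short run: p = 101.50, y = 672.50. Long run: p = 99.33.

Short run: with pᵉ = 108, SRAS is y = 368 + 3p. Setting AD = SRAS gives 1218 = 12p, so p = 101.50 and y = 1586 − 9p = 672.50.
Output 672.50 is below potential 692, so over time expected prices fall and SRAS shifts right until y returns to 692.
Long run: y = 692 on the AD curve gives 692 = 1586 − 9p, so p = 99.33.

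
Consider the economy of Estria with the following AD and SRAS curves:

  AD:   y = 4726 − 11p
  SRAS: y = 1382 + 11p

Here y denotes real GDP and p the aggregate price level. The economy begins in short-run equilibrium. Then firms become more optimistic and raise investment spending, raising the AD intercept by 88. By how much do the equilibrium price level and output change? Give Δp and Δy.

This is a positive demand shock: AD shifts right.
New AD: y = 4814 − 11p.
Set AD = SRAS: 4814 − 11p = 1382 + 11p, so 3432 = 22p and p = 156.
y = 4814 − 11·156 = 3098.
Initially p = 152, y = 3054, so Δp = +4 and Δy = +44.

Δp = +4, Δy = +44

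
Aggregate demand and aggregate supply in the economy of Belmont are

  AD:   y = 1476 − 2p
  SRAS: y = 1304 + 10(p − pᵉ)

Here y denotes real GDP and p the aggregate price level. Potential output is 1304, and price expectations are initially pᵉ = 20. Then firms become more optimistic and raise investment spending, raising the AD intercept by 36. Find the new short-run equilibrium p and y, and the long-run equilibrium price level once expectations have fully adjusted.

AD shifts right: new AD is y = 1512 − 2p. With pᵉ = 20, SRAS is y = 1104 + 10p.
Short run: 1512 − 2p = 1104 + 10p gives 408 = 12p, so p = 34 and y = 1512 − 2·34 = 1444.
y = 1444 is above potential 1304; expectations adjust and SRAS shifts left until y = 1304.
Long run: on the new AD curve, 1304 = 1512 − 2p gives p = 104.

Short run: p = 34, y = 1444. Long run: p = 104.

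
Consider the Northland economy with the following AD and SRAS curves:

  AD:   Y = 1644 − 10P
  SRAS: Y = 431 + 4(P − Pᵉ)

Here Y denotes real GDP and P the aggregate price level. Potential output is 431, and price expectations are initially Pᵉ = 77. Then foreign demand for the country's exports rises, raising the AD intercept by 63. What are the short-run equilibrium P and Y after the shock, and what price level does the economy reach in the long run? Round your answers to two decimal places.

AD shifts right: new AD is Y = 1707 − 10P. With Pᵉ = 77, SRAS is Y = 123 + 4P.
Short run: 1707 − 10P = 123 + 4P gives 1584 = 14P, so P = 113.14 and Y = 1707 − 10P = 575.57.
Y = 575.57 is above potential 431; expectations adjust and SRAS shifts left until Y = 431.
Long run: on the new AD curve, 431 = 1707 − 10P gives P = 127.60.

Short run: P = 113.14, Y = 575.57. Long run: P = 127.60.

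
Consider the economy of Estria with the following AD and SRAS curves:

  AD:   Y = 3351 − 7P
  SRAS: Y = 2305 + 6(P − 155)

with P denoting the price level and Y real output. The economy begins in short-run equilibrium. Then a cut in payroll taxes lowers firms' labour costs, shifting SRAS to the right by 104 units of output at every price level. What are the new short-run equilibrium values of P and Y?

This is a positive supply shock: SRAS shifts right.
New SRAS: Y = 1479 + 6P.
Set AD = SRAS: 3351 − 7P = 1479 + 6P, so 1872 = 13P and P = 144.
Y = 3351 − 7·144 = 2343.

P = 144, Y = 2343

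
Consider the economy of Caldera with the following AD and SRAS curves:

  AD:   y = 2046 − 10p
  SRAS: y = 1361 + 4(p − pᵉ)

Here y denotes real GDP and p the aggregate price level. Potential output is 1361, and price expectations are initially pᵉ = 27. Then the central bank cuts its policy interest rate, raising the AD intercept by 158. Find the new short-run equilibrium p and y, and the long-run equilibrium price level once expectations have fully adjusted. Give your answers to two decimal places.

AD shifts right: new AD is y = 2204 − 10p. With pᵉ = 27, SRAS is y = 1253 + 4p.
Short run: 2204 − 10p = 1253 + 4p gives 951 = 14p, so p = 67.93 and y = 2204 − 10p = 1524.71.
y = 1524.71 is above potential 1361; expectations adjust and SRAS shifts left until y = 1361.
Long run: on the new AD curve, 1361 = 2204 − 10p gives p = 84.30.

Short run: p = 67.93, y = 1524.71. Long run: p = 84.30.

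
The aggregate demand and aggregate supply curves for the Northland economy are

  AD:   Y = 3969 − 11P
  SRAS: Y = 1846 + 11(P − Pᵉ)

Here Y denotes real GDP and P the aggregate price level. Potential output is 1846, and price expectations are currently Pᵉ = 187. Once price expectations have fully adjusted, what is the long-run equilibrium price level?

Short run: with Pᵉ = 187, SRAS is Y = 11P − 211. Setting AD = SRAS gives 4180 = 22P, so P = 190 and Y = 3969 − 11·190 = 1879.
Output 1879 is above potential 1846, so over time expected prices rise and SRAS shifts left until Y returns to 1846.
Long run: Y = 1846 on the AD curve gives 1846 = 3969 − 11P, so P = 193.

Long-run P = 193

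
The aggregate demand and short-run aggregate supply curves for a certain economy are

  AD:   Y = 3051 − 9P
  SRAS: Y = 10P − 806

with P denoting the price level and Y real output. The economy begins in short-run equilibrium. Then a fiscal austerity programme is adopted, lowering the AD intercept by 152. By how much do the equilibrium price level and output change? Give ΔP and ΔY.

This is a negative demand shock: AD shifts left.
New AD: Y = 2899 − 9P.
Set AD = SRAS: 2899 − 9P = 10P − 806, so 3705 = 19P and P = 195.
Y = 2899 − 9·195 = 1144.
Initially P = 203, Y = 1224, so ΔP = -8 and ΔY = -80.

ΔP = -8, ΔY = -80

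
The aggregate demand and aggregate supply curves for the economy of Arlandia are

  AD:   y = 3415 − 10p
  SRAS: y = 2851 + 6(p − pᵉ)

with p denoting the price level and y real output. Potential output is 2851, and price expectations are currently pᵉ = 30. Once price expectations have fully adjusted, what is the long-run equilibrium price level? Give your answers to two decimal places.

Short run: with pᵉ = 30, SRAS is y = 2671 + 6p. Setting AD = SRAS gives 744 = 16p, so p = 46.50 and y = 3415 − 10p = 2950.00.
Output 2950.00 is above potential 2851, so over time expected prices rise and SRAS shifts left until y returns to 2851.
Long run: y = 2851 on the AD curve gives 2851 = 3415 − 10p, so p = 56.40.

Long-run p = 56.40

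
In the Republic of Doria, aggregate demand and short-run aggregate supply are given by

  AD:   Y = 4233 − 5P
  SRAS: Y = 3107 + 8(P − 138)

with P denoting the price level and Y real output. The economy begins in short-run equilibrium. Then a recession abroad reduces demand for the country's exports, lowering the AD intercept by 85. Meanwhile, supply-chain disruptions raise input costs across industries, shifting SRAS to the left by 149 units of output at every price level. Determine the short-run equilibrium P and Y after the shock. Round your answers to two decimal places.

After both shocks: AD is Y = 4148 − 5P and SRAS is Y = 1854 + 8P.
Setting them equal: 2294 = 13P, so P = 176.46.
Substituting into AD, Y = 3265.69.

P = 176.46, Y = 3265.69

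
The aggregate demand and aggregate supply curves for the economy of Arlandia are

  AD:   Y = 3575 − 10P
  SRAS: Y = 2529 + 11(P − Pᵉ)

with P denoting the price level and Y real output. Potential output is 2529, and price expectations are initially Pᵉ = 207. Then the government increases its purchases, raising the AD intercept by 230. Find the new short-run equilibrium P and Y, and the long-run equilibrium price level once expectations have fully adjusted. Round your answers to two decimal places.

AD shifts right: new AD is Y = 3805 − 10P. With Pᵉ = 207, SRAS is Y = 252 + 11P.
Short run: 3805 − 10P = 252 + 11P gives 3553 = 21P, so P = 169.19 and Y = 3805 − 10P = 2113.10.
Y = 2113.10 is below potential 2529; expectations adjust and SRAS shifts right until Y = 2529.
Long run: on the new AD curve, 2529 = 3805 − 10P gives P = 127.60.

Short run: P = 169.19, Y = 2113.10. Long run: P = 127.60.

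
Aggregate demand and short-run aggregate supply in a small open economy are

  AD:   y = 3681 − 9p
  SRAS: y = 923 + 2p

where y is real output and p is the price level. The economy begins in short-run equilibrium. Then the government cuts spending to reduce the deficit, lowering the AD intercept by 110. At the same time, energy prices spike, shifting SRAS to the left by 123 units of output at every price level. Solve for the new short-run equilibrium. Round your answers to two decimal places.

After both shocks: AD is y = 3571 − 9p and SRAS is y = 800 + 2p.
Setting them equal: 2771 = 11p, so p = 251.91.
Substituting into AD, y = 1303.82.

p = 251.91, y = 1303.82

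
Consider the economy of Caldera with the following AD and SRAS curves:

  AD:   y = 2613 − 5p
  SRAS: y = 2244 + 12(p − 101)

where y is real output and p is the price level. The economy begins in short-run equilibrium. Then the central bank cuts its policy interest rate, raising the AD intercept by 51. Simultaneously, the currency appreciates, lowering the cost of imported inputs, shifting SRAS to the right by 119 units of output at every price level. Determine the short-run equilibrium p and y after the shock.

After both shocks: AD is y = 2664 − 5p and SRAS is y = 1151 + 12p.
Setting them equal: 1513 = 17p, so p = 89.
y = 2664 − 5·89 = 2219.

p = 89, y = 2219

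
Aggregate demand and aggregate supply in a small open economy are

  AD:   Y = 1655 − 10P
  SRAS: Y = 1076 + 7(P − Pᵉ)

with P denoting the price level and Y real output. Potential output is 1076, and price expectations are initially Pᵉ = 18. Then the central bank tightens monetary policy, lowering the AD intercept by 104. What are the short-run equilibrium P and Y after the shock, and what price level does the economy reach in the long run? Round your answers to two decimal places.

AD shifts left: new AD is Y = 1551 − 10P. With Pᵉ = 18, SRAS is Y = 950 + 7P.
Short run: 1551 − 10P = 950 + 7P gives 601 = 17P, so P = 35.35 and Y = 1551 − 10P = 1197.47.
Y = 1197.47 is above potential 1076; expectations adjust and SRAS shifts left until Y = 1076.
Long run: on the new AD curve, 1076 = 1551 − 10P gives P = 47.50.

Short run: P = 35.35, Y = 1197.47. Long run: P = 47.50.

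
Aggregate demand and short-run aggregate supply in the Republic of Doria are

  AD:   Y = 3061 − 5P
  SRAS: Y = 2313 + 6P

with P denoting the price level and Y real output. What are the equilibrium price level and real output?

P = 68, Y = 2721

Set AD = SRAS: 3061 − 5P = 2313 + 6P, so 748 = 11P and P = 68.
Then Y = 3061 − 5·68 = 2721.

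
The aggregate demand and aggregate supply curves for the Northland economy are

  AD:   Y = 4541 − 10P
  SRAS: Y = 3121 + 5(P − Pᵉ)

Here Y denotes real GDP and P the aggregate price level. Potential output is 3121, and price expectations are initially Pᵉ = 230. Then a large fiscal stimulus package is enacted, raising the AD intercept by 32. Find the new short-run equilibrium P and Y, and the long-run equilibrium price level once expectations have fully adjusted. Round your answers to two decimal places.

Short run: P = 173.47, Y = 2838.33. Long run: P = 145.20.

AD shifts right: new AD is Y = 4573 − 10P. With Pᵉ = 230, SRAS is Y = 1971 + 5P.
Short run: 4573 − 10P = 1971 + 5P gives 2602 = 15P, so P = 173.47 and Y = 4573 − 10P = 2838.33.
Y = 2838.33 is below potential 3121; expectations adjust and SRAS shifts right until Y = 3121.
Long run: on the new AD curve, 3121 = 4573 − 10P gives P = 145.20.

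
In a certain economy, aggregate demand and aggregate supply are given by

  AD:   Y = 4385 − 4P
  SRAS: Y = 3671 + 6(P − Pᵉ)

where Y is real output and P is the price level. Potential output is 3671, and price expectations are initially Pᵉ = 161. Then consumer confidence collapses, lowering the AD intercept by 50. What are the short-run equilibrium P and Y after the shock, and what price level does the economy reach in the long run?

AD shifts left: new AD is Y = 4335 − 4P. With Pᵉ = 161, SRAS is Y = 2705 + 6P.
Short run: 4335 − 4P = 2705 + 6P gives 1630 = 10P, so P = 163 and Y = 4335 − 4·163 = 3683.
Y = 3683 is above potential 3671; expectations adjust and SRAS shifts left until Y = 3671.
Long run: on the new AD curve, 3671 = 4335 − 4P gives P = 166.

Short run: P = 163, Y = 3683. Long run: P = 166.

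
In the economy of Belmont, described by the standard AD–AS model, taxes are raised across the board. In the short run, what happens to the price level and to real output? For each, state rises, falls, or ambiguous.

Price level: falls; output: falls

This is a negative demand shock: AD shifts left.
Moving along the upward-sloping SRAS curve, P falls and Y falls.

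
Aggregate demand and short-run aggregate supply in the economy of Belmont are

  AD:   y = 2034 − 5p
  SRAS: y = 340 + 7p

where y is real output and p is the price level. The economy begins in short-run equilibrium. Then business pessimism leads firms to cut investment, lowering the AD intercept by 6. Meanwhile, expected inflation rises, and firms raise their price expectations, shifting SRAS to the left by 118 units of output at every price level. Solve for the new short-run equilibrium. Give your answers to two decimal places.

After both shocks: AD is y = 2028 − 5p and SRAS is y = 222 + 7p.
Setting them equal: 1806 = 12p, so p = 150.50.
Substituting into AD, y = 1275.50.

p = 150.50, y = 1275.50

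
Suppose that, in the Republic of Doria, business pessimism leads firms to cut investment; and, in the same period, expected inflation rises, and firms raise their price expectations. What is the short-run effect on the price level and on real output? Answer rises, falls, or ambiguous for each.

The first event is a negative demand shock: AD shifts left, which by itself pushes P down and Y down.
The second is an adverse supply shock: SRAS shifts left, which by itself pushes P up and Y down.
The two shocks push P in opposite directions, so the effect on P is ambiguous. Both shocks push Y down, so Y falls.

Price level: ambiguous; output: falls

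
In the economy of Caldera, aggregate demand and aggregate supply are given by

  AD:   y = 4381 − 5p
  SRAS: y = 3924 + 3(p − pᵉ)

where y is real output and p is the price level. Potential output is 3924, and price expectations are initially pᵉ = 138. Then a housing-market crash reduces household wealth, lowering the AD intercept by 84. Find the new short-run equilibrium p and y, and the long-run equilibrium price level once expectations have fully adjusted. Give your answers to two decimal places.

AD shifts left: new AD is y = 4297 − 5p. With pᵉ = 138, SRAS is y = 3510 + 3p.
Short run: 4297 − 5p = 3510 + 3p gives 787 = 8p, so p = 98.38 and y = 4297 − 5p = 3805.13.
y = 3805.13 is below potential 3924; expectations adjust and SRAS shifts right until y = 3924.
Long run: on the new AD curve, 3924 = 4297 − 5p gives p = 74.60.

Short run: p = 98.38, y = 3805.13. Long run: p = 74.60.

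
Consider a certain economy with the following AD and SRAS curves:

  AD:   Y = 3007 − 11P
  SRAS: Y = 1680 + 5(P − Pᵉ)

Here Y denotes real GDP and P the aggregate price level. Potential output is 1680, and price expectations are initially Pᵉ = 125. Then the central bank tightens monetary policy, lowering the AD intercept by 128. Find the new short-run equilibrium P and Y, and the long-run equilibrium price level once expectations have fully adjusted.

Short run: P = 114, Y = 1625. Long run: P = 109.

AD shifts left: new AD is Y = 2879 − 11P. With Pᵉ = 125, SRAS is Y = 1055 + 5P.
Short run: 2879 − 11P = 1055 + 5P gives 1824 = 16P, so P = 114 and Y = 2879 − 11·114 = 1625.
Y = 1625 is below potential 1680; expectations adjust and SRAS shifts right until Y = 1680.
Long run: on the new AD curve, 1680 = 2879 − 11P gives P = 109.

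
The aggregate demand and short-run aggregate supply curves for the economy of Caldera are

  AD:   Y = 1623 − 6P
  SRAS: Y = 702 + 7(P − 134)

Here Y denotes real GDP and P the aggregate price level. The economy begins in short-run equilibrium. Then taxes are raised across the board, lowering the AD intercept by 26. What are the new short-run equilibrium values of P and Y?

This is a negative demand shock: AD shifts left.
New AD: Y = 1597 − 6P.
SRAS can be written Y = 7P − 236.
Set AD = SRAS: 1597 − 6P = 7P − 236, so 1833 = 13P and P = 141.
Y = 1597 − 6·141 = 751.

P = 141, Y = 751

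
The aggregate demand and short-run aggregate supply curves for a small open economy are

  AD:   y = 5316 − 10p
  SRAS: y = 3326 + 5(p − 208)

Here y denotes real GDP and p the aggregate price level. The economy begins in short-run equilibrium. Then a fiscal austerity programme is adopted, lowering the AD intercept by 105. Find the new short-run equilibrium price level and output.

p = 195, y = 3261

This is a negative demand shock: AD shifts left.
New AD: y = 5211 − 10p.
SRAS can be written y = 2286 + 5p.
Set AD = SRAS: 5211 − 10p = 2286 + 5p, so 2925 = 15p and p = 195.
y = 5211 − 10·195 = 3261.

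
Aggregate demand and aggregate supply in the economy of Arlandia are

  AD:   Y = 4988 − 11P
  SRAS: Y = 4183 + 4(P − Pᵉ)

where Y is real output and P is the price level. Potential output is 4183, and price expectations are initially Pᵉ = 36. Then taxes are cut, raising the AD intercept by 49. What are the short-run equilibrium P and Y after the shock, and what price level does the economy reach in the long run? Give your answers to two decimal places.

Short run: P = 66.53, Y = 4305.13. Long run: P = 77.64.

AD shifts right: new AD is Y = 5037 − 11P. With Pᵉ = 36, SRAS is Y = 4039 + 4P.
Short run: 5037 − 11P = 4039 + 4P gives 998 = 15P, so P = 66.53 and Y = 5037 − 11P = 4305.13.
Y = 4305.13 is above potential 4183; expectations adjust and SRAS shifts left until Y = 4183.
Long run: on the new AD curve, 4183 = 5037 − 11P gives P = 77.64.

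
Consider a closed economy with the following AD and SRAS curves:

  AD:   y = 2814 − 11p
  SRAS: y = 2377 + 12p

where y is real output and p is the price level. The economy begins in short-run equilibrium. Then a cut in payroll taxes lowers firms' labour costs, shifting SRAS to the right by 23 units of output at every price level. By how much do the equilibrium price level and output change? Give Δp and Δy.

Δp = -1, Δy = +11

This is a positive supply shock: SRAS shifts right.
New SRAS: y = 2400 + 12p.
Set AD = SRAS: 2814 − 11p = 2400 + 12p, so 414 = 23p and p = 18.
y = 2814 − 11·18 = 2616.
Initially p = 19, y = 2605, so Δp = -1 and Δy = +11.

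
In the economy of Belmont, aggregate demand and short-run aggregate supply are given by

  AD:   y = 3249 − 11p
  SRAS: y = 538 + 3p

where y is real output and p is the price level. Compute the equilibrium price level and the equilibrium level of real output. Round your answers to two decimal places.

p = 193.64, y = 1118.93

Set AD = SRAS: 3249 − 11p = 538 + 3p, so 2711 = 14p and p = 193.64.
Substituting into AD, y = 3249 − 11p = 1118.93.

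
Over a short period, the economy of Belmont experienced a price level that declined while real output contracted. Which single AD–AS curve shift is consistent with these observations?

P fell and Y fell. An AD shift moves P and Y in the same direction; an SRAS shift moves them in opposite directions.
Here P and Y moved in the same direction, so the AD curve shifted.
Since Y fell, AD shifted left.

AD shifted left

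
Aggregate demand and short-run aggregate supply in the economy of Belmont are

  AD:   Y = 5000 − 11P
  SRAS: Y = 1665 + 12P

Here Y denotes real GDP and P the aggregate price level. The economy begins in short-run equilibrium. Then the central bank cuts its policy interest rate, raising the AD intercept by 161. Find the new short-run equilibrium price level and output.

P = 152, Y = 3489

This is a positive demand shock: AD shifts right.
New AD: Y = 5161 − 11P.
Set AD = SRAS: 5161 − 11P = 1665 + 12P, so 3496 = 23P and P = 152.
Y = 5161 − 11·152 = 3489.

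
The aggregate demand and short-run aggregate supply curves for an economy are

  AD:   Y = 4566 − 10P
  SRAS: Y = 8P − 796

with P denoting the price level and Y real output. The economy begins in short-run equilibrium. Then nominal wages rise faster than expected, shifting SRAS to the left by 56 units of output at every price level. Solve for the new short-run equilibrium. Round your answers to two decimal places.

P = 301.00, Y = 1556.00

This is a negative supply shock: SRAS shifts left.
New SRAS: Y = 8P − 852.
Set AD = SRAS: 4566 − 10P = 8P − 852, so 5418 = 18P and P = 301.00.
Substituting into AD, Y = 1556.00.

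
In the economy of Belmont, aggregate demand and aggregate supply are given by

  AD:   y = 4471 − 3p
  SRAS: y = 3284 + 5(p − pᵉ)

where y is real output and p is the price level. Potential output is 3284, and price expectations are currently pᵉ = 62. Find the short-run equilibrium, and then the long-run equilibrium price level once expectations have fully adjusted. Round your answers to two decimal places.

Short run: p = 187.13, y = 3909.63. Long run: p = 395.67.

Short run: with pᵉ = 62, SRAS is y = 2974 + 5p. Setting AD = SRAS gives 1497 = 8p, so p = 187.13 and y = 4471 − 3p = 3909.63.
Output 3909.63 is above potential 3284, so over time expected prices rise and SRAS shifts left until y returns to 3284.
Long run: y = 3284 on the AD curve gives 3284 = 4471 − 3p, so p = 395.67.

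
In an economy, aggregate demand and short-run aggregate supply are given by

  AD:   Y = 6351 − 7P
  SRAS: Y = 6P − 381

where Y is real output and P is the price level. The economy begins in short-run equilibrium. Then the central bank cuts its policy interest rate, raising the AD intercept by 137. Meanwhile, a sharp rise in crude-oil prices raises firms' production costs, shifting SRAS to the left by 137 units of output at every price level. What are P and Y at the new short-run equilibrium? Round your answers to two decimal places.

After both shocks: AD is Y = 6488 − 7P and SRAS is Y = 6P − 518.
Setting them equal: 7006 = 13P, so P = 538.92.
Substituting into AD, Y = 2715.54.

P = 538.92, Y = 2715.54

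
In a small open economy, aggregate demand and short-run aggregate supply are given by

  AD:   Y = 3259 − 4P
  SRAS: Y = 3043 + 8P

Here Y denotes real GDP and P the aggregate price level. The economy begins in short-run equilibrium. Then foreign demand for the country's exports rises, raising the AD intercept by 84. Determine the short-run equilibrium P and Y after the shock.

P = 25, Y = 3243

This is a positive demand shock: AD shifts right.
New AD: Y = 3343 − 4P.
Set AD = SRAS: 3343 − 4P = 3043 + 8P, so 300 = 12P and P = 25.
Y = 3343 − 4·25 = 3243.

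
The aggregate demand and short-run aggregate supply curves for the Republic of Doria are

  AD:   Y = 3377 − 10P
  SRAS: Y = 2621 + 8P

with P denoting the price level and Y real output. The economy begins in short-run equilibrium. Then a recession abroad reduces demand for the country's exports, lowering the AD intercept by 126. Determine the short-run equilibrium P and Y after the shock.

P = 35, Y = 2901

This is a negative demand shock: AD shifts left.
New AD: Y = 3251 − 10P.
Set AD = SRAS: 3251 − 10P = 2621 + 8P, so 630 = 18P and P = 35.
Y = 3251 − 10·35 = 2901.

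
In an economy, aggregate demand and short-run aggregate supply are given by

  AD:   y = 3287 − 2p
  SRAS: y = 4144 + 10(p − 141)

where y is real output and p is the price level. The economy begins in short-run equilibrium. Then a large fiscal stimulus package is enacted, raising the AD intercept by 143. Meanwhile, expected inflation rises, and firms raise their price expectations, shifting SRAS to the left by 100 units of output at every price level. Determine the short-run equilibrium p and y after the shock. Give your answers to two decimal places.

p = 66.33, y = 3297.33

After both shocks: AD is y = 3430 − 2p and SRAS is y = 2634 + 10p.
Setting them equal: 796 = 12p, so p = 66.33.
Substituting into AD, y = 3297.33.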